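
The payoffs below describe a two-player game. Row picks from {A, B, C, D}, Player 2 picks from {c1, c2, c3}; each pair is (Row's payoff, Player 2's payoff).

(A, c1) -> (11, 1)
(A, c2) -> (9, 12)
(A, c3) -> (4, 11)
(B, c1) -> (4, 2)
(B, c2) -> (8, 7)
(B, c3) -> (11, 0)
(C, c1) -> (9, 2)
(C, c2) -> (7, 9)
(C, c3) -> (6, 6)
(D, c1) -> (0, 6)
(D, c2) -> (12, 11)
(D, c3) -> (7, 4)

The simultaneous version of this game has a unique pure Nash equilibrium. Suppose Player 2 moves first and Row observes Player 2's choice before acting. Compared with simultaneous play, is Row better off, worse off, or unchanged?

unchanged

Work backward from Row's decision.
- c1: BR = A, leader payoff 1.
- c2: BR = D, leader payoff 11.
- c3: BR = B, leader payoff 0.
Maximizing over 1, 11, 0, Player 2 chooses c2. Subgame-perfect outcome: (D, c2) with payoffs (12, 11).
For the simultaneous game, intersect best replies.
Row's best replies: c1→A; c2→D; c3→B.
Player 2's best replies: A→c2; B→c2; C→c2; D→c2.
The unique mutual best reply is (D, c2), giving (12, 11).
Row earns 12 sequentially versus 12 at the Nash outcome: unchanged.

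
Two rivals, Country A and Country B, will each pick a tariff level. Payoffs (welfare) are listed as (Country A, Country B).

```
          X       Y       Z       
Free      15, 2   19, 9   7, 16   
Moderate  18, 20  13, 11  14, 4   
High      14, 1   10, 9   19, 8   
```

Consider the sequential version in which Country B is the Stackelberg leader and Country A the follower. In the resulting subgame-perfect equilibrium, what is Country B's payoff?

20

Country A best-responds to each possible Country B move:
- X: BR = Moderate, leader payoff 20.
- Y: BR = Free, leader payoff 9.
- Z: BR = High, leader payoff 8.
Maximizing over 20, 9, 8, Country B chooses X. Subgame-perfect outcome: (Moderate, X) with payoffs (18, 20).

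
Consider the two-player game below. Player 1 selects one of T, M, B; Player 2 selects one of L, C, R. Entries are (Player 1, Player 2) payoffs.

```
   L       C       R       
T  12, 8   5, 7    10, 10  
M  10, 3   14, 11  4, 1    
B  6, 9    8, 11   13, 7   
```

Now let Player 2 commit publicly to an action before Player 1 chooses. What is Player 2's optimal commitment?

C

Backward induction with Player 2 moving first.
- L: BR = T, leader payoff 8.
- C: BR = M, leader payoff 11.
- R: BR = B, leader payoff 7.
Player 2's induced payoffs are 8, 11, 7, so Player 2 commits to C. Subgame-perfect outcome: (M, C) with payoffs (14, 11).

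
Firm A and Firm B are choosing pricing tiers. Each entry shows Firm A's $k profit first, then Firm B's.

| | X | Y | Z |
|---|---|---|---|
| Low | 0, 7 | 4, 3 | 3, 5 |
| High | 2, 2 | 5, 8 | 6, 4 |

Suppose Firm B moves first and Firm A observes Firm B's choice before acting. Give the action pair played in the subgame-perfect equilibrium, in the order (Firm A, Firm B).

(High, Y)

Work backward from Firm A's decision.
- X: BR = High, leader payoff 2.
- Y: BR = High, leader payoff 8.
- Z: BR = High, leader payoff 4.
Firm B's induced payoffs are 2, 8, 4, so Firm B commits to Y. Subgame-perfect outcome: (High, Y) with payoffs (5, 8).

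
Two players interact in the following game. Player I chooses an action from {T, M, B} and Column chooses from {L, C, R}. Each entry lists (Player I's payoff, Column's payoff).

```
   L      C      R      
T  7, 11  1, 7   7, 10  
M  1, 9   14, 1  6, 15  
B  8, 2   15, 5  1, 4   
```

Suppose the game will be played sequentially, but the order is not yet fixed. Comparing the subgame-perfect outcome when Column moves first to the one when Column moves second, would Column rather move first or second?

first

If Player I leads: Column's best replies are T→L, M→R, B→C; Player I's induced payoffs 7, 6, 15; outcome (B, C), payoffs (15, 5).
If Column leads: Player I's best replies are L→B, C→B, R→T; Column's induced payoffs 2, 5, 10; outcome (T, R), payoffs (7, 10).
Column gets 10 moving first and 5 moving second, so Column prefers to move first.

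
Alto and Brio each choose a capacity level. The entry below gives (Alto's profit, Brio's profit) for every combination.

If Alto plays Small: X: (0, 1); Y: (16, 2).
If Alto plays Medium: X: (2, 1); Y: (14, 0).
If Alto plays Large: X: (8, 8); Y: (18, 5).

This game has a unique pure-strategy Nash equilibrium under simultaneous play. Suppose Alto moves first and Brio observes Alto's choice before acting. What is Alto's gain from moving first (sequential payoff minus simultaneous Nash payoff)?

Solve by backward induction (Alto leads).
- Small → Brio plays Y (best of 1, 2); Alto gets 16.
- Medium → Brio plays X (best of 1, 0); Alto gets 2.
- Large → Brio plays X (best of 8, 5); Alto gets 8.
Among 16, 2, 8, the best is 16 at Small. Subgame-perfect outcome: (Small, Y) with payoffs (16, 2).
Under simultaneous play:
Alto's best replies: X→Large; Y→Large.
Brio's best replies: Small→Y; Medium→X; Large→X.
The unique mutual best reply is (Large, X), giving (8, 8).
Alto's commitment gain: 16 − 8 = 8.

8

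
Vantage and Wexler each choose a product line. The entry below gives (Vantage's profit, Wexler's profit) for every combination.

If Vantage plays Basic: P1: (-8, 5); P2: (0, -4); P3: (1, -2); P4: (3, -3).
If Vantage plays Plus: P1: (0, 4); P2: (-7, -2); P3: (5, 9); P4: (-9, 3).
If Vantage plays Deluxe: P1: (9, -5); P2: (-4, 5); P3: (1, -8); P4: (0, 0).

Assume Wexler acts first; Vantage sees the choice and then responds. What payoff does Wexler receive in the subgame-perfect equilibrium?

9

Backward induction with Wexler moving first.
- P1: Vantage compares -8, 0, 9 and picks Deluxe; Wexler would get -5.
- P2: Vantage compares 0, -7, -4 and picks Basic; Wexler would get -4.
- P3: Vantage compares 1, 5, 1 and picks Plus; Wexler would get 9.
- P4: Vantage compares 3, -9, 0 and picks Basic; Wexler would get -3.
Wexler's induced payoffs are -5, -4, 9, -3, so Wexler commits to P3. Subgame-perfect outcome: (Plus, P3) with payoffs (5, 9).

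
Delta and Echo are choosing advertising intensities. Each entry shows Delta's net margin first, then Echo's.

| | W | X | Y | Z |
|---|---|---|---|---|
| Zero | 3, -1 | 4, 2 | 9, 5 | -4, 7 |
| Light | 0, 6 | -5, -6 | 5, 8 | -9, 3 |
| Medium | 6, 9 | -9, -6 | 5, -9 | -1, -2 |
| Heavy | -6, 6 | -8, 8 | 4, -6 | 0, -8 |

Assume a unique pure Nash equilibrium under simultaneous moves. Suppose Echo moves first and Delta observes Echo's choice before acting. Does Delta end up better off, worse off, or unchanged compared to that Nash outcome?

Delta best-responds to each possible Echo move:
- W: BR = Medium, leader payoff 9.
- X: BR = Zero, leader payoff 2.
- Y: BR = Zero, leader payoff 5.
- Z: BR = Heavy, leader payoff -8.
Among 9, 2, 5, -8, the best is 9 at W. Subgame-perfect outcome: (Medium, W) with payoffs (6, 9).
For the simultaneous game, intersect best replies.
Delta's best replies: W→Medium; X→Zero; Y→Zero; Z→Heavy.
Echo's best replies: Zero→Z; Light→Y; Medium→W; Heavy→X.
The unique mutual best reply is (Medium, W), giving (6, 9).
Delta earns 6 sequentially versus 6 at the Nash outcome: unchanged.

unchanged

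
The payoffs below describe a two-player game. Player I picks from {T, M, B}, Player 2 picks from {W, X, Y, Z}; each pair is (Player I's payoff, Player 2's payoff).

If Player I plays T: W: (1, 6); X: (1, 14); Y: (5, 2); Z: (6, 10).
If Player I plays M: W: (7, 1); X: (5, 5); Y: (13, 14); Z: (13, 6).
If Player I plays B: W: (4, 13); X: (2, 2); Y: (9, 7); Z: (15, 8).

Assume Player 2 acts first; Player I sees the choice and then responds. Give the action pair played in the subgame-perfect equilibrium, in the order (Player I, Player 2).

(M, Y)

Solve by backward induction (Player 2 leads).
- W: Player I compares 1, 7, 4 and picks M; Player 2 would get 1.
- X: Player I compares 1, 5, 2 and picks M; Player 2 would get 5.
- Y: Player I compares 5, 13, 9 and picks M; Player 2 would get 14.
- Z: Player I compares 6, 13, 15 and picks B; Player 2 would get 8.
Player 2's induced payoffs are 1, 5, 14, 8, so Player 2 commits to Y. Subgame-perfect outcome: (M, Y) with payoffs (13, 14).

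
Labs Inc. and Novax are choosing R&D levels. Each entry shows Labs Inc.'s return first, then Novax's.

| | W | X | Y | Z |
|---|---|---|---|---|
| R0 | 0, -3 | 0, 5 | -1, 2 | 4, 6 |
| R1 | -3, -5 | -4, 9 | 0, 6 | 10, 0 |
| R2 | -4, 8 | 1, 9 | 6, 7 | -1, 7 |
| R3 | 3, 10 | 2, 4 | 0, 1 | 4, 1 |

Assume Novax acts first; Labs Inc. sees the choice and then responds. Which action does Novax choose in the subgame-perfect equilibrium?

Solve by backward induction (Novax leads).
- W: BR = R3, leader payoff 10.
- X: BR = R3, leader payoff 4.
- Y: BR = R2, leader payoff 7.
- Z: BR = R1, leader payoff 0.
Novax's induced payoffs are 10, 4, 7, 0, so Novax commits to W. Subgame-perfect outcome: (R3, W) with payoffs (3, 10).

W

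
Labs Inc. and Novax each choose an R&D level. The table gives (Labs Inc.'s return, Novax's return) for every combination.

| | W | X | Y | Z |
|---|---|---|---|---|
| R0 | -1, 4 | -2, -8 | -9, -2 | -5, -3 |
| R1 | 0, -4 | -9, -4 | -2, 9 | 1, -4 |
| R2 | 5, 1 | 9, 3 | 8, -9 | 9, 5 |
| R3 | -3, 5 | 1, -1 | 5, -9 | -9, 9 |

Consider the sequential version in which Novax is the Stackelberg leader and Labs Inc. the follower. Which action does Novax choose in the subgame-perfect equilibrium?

Backward induction with Novax moving first.
- W: Labs Inc. compares -1, 0, 5, -3 and picks R2; Novax would get 1.
- X: Labs Inc. compares -2, -9, 9, 1 and picks R2; Novax would get 3.
- Y: Labs Inc. compares -9, -2, 8, 5 and picks R2; Novax would get -9.
- Z: Labs Inc. compares -5, 1, 9, -9 and picks R2; Novax would get 5.
Among 1, 3, -9, 5, the best is 5 at Z. Subgame-perfect outcome: (R2, Z) with payoffs (9, 5).

Z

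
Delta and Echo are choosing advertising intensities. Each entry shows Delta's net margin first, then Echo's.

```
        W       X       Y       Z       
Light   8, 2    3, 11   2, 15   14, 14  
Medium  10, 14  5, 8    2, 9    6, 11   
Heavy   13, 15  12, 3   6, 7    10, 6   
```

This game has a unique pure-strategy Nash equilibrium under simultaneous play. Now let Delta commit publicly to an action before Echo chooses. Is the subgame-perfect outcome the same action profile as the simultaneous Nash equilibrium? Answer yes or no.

yes

Backward induction with Delta moving first.
- Light: Echo compares 2, 11, 15, 14 and picks Y; Delta would get 2.
- Medium: Echo compares 14, 8, 9, 11 and picks W; Delta would get 10.
- Heavy: Echo compares 15, 3, 7, 6 and picks W; Delta would get 13.
Maximizing over 2, 10, 13, Delta chooses Heavy. Subgame-perfect outcome: (Heavy, W) with payoffs (13, 15).
Now find the simultaneous Nash equilibrium.
Delta's best replies: W→Heavy; X→Heavy; Y→Heavy; Z→Light.
Echo's best replies: Light→Y; Medium→W; Heavy→W.
The unique mutual best reply is (Heavy, W), giving (13, 15).
Sequential outcome (Heavy, W) coincides with the Nash profile (Heavy, W).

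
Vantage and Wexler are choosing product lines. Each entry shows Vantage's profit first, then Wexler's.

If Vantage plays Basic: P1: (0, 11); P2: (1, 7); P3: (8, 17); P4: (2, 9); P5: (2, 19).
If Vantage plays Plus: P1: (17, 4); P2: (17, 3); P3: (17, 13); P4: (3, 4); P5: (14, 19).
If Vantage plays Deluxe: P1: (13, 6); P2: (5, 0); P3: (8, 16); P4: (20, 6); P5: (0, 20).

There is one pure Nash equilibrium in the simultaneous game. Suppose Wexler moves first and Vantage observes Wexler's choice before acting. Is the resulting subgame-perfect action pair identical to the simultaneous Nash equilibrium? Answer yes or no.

yes

Work backward from Vantage's decision.
- P1: BR = Plus, leader payoff 4.
- P2: BR = Plus, leader payoff 3.
- P3: BR = Plus, leader payoff 13.
- P4: BR = Deluxe, leader payoff 6.
- P5: BR = Plus, leader payoff 19.
Maximizing over 4, 3, 13, 6, 19, Wexler chooses P5. Subgame-perfect outcome: (Plus, P5) with payoffs (14, 19).
For the simultaneous game, intersect best replies.
Vantage's best replies: P1→Plus; P2→Plus; P3→Plus; P4→Deluxe; P5→Plus.
Wexler's best replies: Basic→P5; Plus→P5; Deluxe→P5.
The unique mutual best reply is (Plus, P5), giving (14, 19).
Sequential outcome (Plus, P5) coincides with the Nash profile (Plus, P5).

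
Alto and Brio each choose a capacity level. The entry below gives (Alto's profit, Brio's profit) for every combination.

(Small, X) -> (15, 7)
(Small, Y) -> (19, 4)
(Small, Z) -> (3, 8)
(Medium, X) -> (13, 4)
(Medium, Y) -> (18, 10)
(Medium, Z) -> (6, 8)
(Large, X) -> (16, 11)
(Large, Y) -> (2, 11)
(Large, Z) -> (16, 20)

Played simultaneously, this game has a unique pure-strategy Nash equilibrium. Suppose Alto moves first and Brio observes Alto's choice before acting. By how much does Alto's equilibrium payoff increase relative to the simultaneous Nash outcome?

2

Work backward from Brio's decision.
- Small: Brio compares 7, 4, 8 and picks Z; Alto would get 3.
- Medium: Brio compares 4, 10, 8 and picks Y; Alto would get 18.
- Large: Brio compares 11, 11, 20 and picks Z; Alto would get 16.
Alto's induced payoffs are 3, 18, 16, so Alto commits to Medium. Subgame-perfect outcome: (Medium, Y) with payoffs (18, 10).
Under simultaneous play:
Alto's best replies: X→Large; Y→Small; Z→Large.
Brio's best replies: Small→Z; Medium→Y; Large→Z.
Only (Large, Z) has each player best-responding; Nash payoffs (16, 20).
Alto's commitment gain: 18 − 16 = 2.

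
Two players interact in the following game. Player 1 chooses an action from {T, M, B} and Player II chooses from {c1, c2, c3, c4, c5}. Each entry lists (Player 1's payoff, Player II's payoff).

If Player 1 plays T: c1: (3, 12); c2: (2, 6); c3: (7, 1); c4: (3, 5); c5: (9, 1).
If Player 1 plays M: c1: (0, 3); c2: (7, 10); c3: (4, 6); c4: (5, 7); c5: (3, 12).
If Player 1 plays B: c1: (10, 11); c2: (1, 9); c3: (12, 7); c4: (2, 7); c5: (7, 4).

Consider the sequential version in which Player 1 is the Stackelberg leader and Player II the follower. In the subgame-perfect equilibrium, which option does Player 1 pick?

Player II best-responds to each possible Player 1 move:
- T: BR = c1, leader payoff 3.
- M: BR = c5, leader payoff 3.
- B: BR = c1, leader payoff 10.
Player 1's induced payoffs are 3, 3, 10, so Player 1 commits to B. Subgame-perfect outcome: (B, c1) with payoffs (10, 11).

B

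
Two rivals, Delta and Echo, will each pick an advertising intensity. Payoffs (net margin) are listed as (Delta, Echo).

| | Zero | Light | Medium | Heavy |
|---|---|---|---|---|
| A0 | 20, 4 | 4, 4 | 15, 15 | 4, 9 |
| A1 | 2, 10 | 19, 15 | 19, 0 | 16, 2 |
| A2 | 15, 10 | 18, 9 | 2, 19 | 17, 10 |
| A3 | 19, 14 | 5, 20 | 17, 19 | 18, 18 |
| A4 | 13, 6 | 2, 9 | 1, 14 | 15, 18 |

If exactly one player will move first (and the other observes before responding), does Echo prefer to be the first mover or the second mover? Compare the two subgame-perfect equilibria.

first

If Delta leads: Echo's best replies are A0→Medium, A1→Light, A2→Medium, A3→Light, A4→Heavy; Delta's induced payoffs 15, 19, 2, 5, 15; outcome (A1, Light), payoffs (19, 15).
If Echo leads: Delta's best replies are Zero→A0, Light→A1, Medium→A1, Heavy→A3; Echo's induced payoffs 4, 15, 0, 18; outcome (A3, Heavy), payoffs (18, 18).
Echo gets 18 moving first and 15 moving second, so Echo prefers to move first.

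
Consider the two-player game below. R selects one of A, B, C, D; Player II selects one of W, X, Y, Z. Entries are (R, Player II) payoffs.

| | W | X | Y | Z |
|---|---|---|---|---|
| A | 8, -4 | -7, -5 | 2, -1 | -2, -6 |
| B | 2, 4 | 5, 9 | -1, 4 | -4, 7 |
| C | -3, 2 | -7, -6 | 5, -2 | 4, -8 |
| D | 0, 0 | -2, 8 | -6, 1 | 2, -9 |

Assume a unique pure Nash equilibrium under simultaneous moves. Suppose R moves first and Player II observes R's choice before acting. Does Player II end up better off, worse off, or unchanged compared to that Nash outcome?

unchanged

Backward induction with R moving first.
- A: Player II compares -4, -5, -1, -6 and picks Y; R would get 2.
- B: Player II compares 4, 9, 4, 7 and picks X; R would get 5.
- C: Player II compares 2, -6, -2, -8 and picks W; R would get -3.
- D: Player II compares 0, 8, 1, -9 and picks X; R would get -2.
R's induced payoffs are 2, 5, -3, -2, so R commits to B. Subgame-perfect outcome: (B, X) with payoffs (5, 9).
Now find the simultaneous Nash equilibrium.
R's best replies: W→A; X→B; Y→C; Z→C.
Player II's best replies: A→Y; B→X; C→W; D→X.
Only (B, X) has each player best-responding; Nash payoffs (5, 9).
Player II earns 9 sequentially versus 9 at the Nash outcome: unchanged.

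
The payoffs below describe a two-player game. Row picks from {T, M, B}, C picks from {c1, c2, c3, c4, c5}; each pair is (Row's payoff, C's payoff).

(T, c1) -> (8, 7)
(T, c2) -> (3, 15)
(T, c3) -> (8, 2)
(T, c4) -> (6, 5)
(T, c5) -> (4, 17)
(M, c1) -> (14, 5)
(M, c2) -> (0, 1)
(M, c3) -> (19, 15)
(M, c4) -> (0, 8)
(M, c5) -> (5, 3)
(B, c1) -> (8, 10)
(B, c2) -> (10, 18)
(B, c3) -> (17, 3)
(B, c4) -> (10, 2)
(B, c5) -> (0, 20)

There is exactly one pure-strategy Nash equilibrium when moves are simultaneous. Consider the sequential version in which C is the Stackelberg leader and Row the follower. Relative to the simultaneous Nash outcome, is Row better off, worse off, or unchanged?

Backward induction with C moving first.
- c1 → Row plays M (best of 8, 14, 8); C gets 5.
- c2 → Row plays B (best of 3, 0, 10); C gets 18.
- c3 → Row plays M (best of 8, 19, 17); C gets 15.
- c4 → Row plays B (best of 6, 0, 10); C gets 2.
- c5 → Row plays M (best of 4, 5, 0); C gets 3.
C's induced payoffs are 5, 18, 15, 2, 3, so C commits to c2. Subgame-perfect outcome: (B, c2) with payoffs (10, 18).
For the simultaneous game, intersect best replies.
Row's best replies: c1→M; c2→B; c3→M; c4→B; c5→M.
C's best replies: T→c5; M→c3; B→c5.
The unique mutual best reply is (M, c3), giving (19, 15).
Row earns 10 sequentially versus 19 at the Nash outcome: worse off.

worse off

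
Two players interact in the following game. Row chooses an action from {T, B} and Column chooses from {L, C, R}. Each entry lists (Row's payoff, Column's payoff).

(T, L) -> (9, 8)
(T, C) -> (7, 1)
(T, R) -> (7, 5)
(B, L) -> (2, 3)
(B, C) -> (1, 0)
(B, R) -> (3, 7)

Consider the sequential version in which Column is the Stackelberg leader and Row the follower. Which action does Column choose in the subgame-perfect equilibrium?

L

Solve by backward induction (Column leads).
- L: BR = T, leader payoff 8.
- C: BR = T, leader payoff 1.
- R: BR = T, leader payoff 5.
Among 8, 1, 5, the best is 8 at L. Subgame-perfect outcome: (T, L) with payoffs (9, 8).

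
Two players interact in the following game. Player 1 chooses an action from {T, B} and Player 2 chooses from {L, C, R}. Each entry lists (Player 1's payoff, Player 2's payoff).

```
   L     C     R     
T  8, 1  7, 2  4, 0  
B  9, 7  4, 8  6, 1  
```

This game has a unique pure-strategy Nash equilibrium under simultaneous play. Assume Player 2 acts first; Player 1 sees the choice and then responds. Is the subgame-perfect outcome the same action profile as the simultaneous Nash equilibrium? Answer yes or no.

no

Solve by backward induction (Player 2 leads).
- L → Player 1 plays B (best of 8, 9); Player 2 gets 7.
- C → Player 1 plays T (best of 7, 4); Player 2 gets 2.
- R → Player 1 plays B (best of 4, 6); Player 2 gets 1.
Maximizing over 7, 2, 1, Player 2 chooses L. Subgame-perfect outcome: (B, L) with payoffs (9, 7).
Under simultaneous play:
Player 1's best replies: L→B; C→T; R→B.
Player 2's best replies: T→C; B→C.
Only (T, C) has each player best-responding; Nash payoffs (7, 2).
Sequential outcome (B, L) differs from the Nash profile (T, C).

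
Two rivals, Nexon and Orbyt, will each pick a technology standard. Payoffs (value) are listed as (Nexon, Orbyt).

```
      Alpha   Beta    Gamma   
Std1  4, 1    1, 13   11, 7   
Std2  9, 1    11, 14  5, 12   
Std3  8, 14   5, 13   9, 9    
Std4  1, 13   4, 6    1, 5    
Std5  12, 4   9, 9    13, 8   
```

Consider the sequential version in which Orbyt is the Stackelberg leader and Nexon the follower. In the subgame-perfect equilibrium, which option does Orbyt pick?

Beta

Solve by backward induction (Orbyt leads).
- Alpha → Nexon plays Std5 (best of 4, 9, 8, 1, 12); Orbyt gets 4.
- Beta → Nexon plays Std2 (best of 1, 11, 5, 4, 9); Orbyt gets 14.
- Gamma → Nexon plays Std5 (best of 11, 5, 9, 1, 13); Orbyt gets 8.
Among 4, 14, 8, the best is 14 at Beta. Subgame-perfect outcome: (Std2, Beta) with payoffs (11, 14).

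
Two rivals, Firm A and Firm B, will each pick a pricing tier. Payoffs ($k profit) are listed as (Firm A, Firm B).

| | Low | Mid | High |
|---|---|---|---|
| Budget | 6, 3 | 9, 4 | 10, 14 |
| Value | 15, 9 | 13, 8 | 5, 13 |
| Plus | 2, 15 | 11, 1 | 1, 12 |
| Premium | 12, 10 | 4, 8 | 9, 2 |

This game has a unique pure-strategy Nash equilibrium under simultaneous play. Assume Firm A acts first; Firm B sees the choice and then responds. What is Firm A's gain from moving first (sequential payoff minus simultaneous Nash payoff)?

2

Firm B best-responds to each possible Firm A move:
- Budget: BR = High, leader payoff 10.
- Value: BR = High, leader payoff 5.
- Plus: BR = Low, leader payoff 2.
- Premium: BR = Low, leader payoff 12.
Firm A's induced payoffs are 10, 5, 2, 12, so Firm A commits to Premium. Subgame-perfect outcome: (Premium, Low) with payoffs (12, 10).
Under simultaneous play:
Firm A's best replies: Low→Value; Mid→Value; High→Budget.
Firm B's best replies: Budget→High; Value→High; Plus→Low; Premium→Low.
The unique mutual best reply is (Budget, High), giving (10, 14).
Firm A's commitment gain: 12 − 10 = 2.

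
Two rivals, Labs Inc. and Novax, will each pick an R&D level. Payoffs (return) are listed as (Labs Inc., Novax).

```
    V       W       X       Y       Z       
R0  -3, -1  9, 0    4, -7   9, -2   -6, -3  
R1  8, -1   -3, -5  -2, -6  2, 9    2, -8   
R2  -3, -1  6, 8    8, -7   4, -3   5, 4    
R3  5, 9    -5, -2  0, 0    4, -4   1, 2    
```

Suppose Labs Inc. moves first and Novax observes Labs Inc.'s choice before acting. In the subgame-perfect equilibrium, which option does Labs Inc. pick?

Work backward from Novax's decision.
- R0 → Novax plays W (best of -1, 0, -7, -2, -3); Labs Inc. gets 9.
- R1 → Novax plays Y (best of -1, -5, -6, 9, -8); Labs Inc. gets 2.
- R2 → Novax plays W (best of -1, 8, -7, -3, 4); Labs Inc. gets 6.
- R3 → Novax plays V (best of 9, -2, 0, -4, 2); Labs Inc. gets 5.
Labs Inc.'s induced payoffs are 9, 2, 6, 5, so Labs Inc. commits to R0. Subgame-perfect outcome: (R0, W) with payoffs (9, 0).

R0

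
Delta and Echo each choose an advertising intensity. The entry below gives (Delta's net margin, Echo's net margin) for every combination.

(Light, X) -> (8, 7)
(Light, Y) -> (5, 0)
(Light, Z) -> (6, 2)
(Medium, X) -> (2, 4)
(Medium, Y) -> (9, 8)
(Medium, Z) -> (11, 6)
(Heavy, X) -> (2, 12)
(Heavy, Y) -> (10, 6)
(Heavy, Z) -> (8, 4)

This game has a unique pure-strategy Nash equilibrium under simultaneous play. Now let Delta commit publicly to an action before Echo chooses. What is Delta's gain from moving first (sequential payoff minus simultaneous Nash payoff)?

Backward induction with Delta moving first.
- Light → Echo plays X (best of 7, 0, 2); Delta gets 8.
- Medium → Echo plays Y (best of 4, 8, 6); Delta gets 9.
- Heavy → Echo plays X (best of 12, 6, 4); Delta gets 2.
Delta's induced payoffs are 8, 9, 2, so Delta commits to Medium. Subgame-perfect outcome: (Medium, Y) with payoffs (9, 8).
Under simultaneous play:
Delta's best replies: X→Light; Y→Heavy; Z→Medium.
Echo's best replies: Light→X; Medium→Y; Heavy→X.
The unique mutual best reply is (Light, X), giving (8, 7).
Delta's commitment gain: 9 − 8 = 1.

1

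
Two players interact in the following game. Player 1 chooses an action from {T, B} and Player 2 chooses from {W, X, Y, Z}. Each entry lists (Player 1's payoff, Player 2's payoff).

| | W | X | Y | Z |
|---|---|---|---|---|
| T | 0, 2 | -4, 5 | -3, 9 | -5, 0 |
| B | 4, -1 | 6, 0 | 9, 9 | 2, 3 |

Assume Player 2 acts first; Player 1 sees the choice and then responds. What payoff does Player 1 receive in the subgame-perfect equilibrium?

9

Player 1 best-responds to each possible Player 2 move:
- W → Player 1 plays B (best of 0, 4); Player 2 gets -1.
- X → Player 1 plays B (best of -4, 6); Player 2 gets 0.
- Y → Player 1 plays B (best of -3, 9); Player 2 gets 9.
- Z → Player 1 plays B (best of -5, 2); Player 2 gets 3.
Player 2's induced payoffs are -1, 0, 9, 3, so Player 2 commits to Y. Subgame-perfect outcome: (B, Y) with payoffs (9, 9).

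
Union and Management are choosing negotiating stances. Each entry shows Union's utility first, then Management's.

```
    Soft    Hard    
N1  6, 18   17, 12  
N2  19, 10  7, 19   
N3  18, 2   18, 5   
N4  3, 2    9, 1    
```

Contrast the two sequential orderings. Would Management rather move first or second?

If Union leads: Management's best replies are N1→Soft, N2→Hard, N3→Hard, N4→Soft; Union's induced payoffs 6, 7, 18, 3; outcome (N3, Hard), payoffs (18, 5).
If Management leads: Union's best replies are Soft→N2, Hard→N3; Management's induced payoffs 10, 5; outcome (N2, Soft), payoffs (19, 10).
Management gets 10 moving first and 5 moving second, so Management prefers to move first.

first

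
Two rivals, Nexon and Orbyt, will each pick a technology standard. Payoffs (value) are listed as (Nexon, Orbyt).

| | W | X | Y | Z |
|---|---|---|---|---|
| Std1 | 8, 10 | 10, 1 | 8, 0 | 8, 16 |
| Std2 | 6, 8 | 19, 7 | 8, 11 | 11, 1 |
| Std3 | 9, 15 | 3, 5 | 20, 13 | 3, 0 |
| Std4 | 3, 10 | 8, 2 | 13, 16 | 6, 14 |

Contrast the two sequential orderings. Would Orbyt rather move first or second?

second

If Nexon leads: Orbyt's best replies are Std1→Z, Std2→Y, Std3→W, Std4→Y; Nexon's induced payoffs 8, 8, 9, 13; outcome (Std4, Y), payoffs (13, 16).
If Orbyt leads: Nexon's best replies are W→Std3, X→Std2, Y→Std3, Z→Std2; Orbyt's induced payoffs 15, 7, 13, 1; outcome (Std3, W), payoffs (9, 15).
Orbyt gets 15 moving first and 16 moving second, so Orbyt prefers to move second.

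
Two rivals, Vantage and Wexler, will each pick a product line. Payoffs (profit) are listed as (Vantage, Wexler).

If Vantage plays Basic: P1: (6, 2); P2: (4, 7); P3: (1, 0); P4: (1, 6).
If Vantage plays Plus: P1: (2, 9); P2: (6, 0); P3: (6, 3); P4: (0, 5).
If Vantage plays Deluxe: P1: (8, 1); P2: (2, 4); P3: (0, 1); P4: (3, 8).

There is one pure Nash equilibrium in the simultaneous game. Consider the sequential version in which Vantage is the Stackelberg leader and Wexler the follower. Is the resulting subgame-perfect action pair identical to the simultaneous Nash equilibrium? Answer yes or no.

no

Solve by backward induction (Vantage leads).
- Basic → Wexler plays P2 (best of 2, 7, 0, 6); Vantage gets 4.
- Plus → Wexler plays P1 (best of 9, 0, 3, 5); Vantage gets 2.
- Deluxe → Wexler plays P4 (best of 1, 4, 1, 8); Vantage gets 3.
Among 4, 2, 3, the best is 4 at Basic. Subgame-perfect outcome: (Basic, P2) with payoffs (4, 7).
Now find the simultaneous Nash equilibrium.
Vantage's best replies: P1→Deluxe; P2→Plus; P3→Plus; P4→Deluxe.
Wexler's best replies: Basic→P2; Plus→P1; Deluxe→P4.
The unique mutual best reply is (Deluxe, P4), giving (3, 8).
Sequential outcome (Basic, P2) differs from the Nash profile (Deluxe, P4).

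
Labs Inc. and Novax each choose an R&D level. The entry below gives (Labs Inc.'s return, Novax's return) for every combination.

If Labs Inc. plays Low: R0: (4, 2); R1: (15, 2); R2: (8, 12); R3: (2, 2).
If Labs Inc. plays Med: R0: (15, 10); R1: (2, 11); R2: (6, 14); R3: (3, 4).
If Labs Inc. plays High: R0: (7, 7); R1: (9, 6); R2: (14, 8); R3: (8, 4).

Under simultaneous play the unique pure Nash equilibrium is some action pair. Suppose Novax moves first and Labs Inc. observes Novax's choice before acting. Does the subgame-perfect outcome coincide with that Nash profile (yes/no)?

Backward induction with Novax moving first.
- R0: BR = Med, leader payoff 10.
- R1: BR = Low, leader payoff 2.
- R2: BR = High, leader payoff 8.
- R3: BR = High, leader payoff 4.
Maximizing over 10, 2, 8, 4, Novax chooses R0. Subgame-perfect outcome: (Med, R0) with payoffs (15, 10).
Under simultaneous play:
Labs Inc.'s best replies: R0→Med; R1→Low; R2→High; R3→High.
Novax's best replies: Low→R2; Med→R2; High→R2.
The unique mutual best reply is (High, R2), giving (14, 8).
Sequential outcome (Med, R0) differs from the Nash profile (High, R2).

no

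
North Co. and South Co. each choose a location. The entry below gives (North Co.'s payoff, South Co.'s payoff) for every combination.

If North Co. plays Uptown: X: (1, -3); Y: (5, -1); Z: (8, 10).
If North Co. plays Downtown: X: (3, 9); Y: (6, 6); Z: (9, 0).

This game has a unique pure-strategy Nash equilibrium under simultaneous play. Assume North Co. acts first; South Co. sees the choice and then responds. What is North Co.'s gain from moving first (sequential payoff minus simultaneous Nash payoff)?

5

South Co. best-responds to each possible North Co. move:
- Uptown: South Co. compares -3, -1, 10 and picks Z; North Co. would get 8.
- Downtown: South Co. compares 9, 6, 0 and picks X; North Co. would get 3.
Maximizing over 8, 3, North Co. chooses Uptown. Subgame-perfect outcome: (Uptown, Z) with payoffs (8, 10).
Under simultaneous play:
North Co.'s best replies: X→Downtown; Y→Downtown; Z→Downtown.
South Co.'s best replies: Uptown→Z; Downtown→X.
Only (Downtown, X) has each player best-responding; Nash payoffs (3, 9).
North Co.'s commitment gain: 8 − 3 = 5.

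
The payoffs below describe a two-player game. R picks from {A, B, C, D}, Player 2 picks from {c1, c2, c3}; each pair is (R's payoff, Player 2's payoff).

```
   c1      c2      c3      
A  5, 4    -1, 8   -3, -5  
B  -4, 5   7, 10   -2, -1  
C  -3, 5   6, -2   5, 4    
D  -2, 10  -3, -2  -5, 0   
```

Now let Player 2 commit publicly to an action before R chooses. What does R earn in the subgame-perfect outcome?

7

Backward induction with Player 2 moving first.
- c1 → R plays A (best of 5, -4, -3, -2); Player 2 gets 4.
- c2 → R plays B (best of -1, 7, 6, -3); Player 2 gets 10.
- c3 → R plays C (best of -3, -2, 5, -5); Player 2 gets 4.
Among 4, 10, 4, the best is 10 at c2. Subgame-perfect outcome: (B, c2) with payoffs (7, 10).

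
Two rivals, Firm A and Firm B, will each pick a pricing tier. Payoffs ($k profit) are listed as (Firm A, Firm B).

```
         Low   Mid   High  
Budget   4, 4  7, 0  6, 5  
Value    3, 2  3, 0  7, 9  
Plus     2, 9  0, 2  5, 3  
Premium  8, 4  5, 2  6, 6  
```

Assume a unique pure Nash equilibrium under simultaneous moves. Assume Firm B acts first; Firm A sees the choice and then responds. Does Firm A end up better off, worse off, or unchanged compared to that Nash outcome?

Work backward from Firm A's decision.
- Low → Firm A plays Premium (best of 4, 3, 2, 8); Firm B gets 4.
- Mid → Firm A plays Budget (best of 7, 3, 0, 5); Firm B gets 0.
- High → Firm A plays Value (best of 6, 7, 5, 6); Firm B gets 9.
Among 4, 0, 9, the best is 9 at High. Subgame-perfect outcome: (Value, High) with payoffs (7, 9).
For the simultaneous game, intersect best replies.
Firm A's best replies: Low→Premium; Mid→Budget; High→Value.
Firm B's best replies: Budget→High; Value→High; Plus→Low; Premium→High.
The unique mutual best reply is (Value, High), giving (7, 9).
Firm A earns 7 sequentially versus 7 at the Nash outcome: unchanged.

unchanged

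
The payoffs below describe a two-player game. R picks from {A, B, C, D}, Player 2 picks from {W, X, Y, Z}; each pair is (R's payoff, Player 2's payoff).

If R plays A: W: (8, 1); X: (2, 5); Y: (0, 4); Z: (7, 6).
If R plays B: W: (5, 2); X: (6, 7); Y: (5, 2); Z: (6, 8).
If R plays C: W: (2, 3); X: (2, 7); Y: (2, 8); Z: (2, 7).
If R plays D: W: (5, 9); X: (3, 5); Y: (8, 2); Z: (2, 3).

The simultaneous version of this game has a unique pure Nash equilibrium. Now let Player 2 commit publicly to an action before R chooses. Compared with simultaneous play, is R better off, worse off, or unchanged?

R best-responds to each possible Player 2 move:
- W: BR = A, leader payoff 1.
- X: BR = B, leader payoff 7.
- Y: BR = D, leader payoff 2.
- Z: BR = A, leader payoff 6.
Maximizing over 1, 7, 2, 6, Player 2 chooses X. Subgame-perfect outcome: (B, X) with payoffs (6, 7).
For the simultaneous game, intersect best replies.
R's best replies: W→A; X→B; Y→D; Z→A.
Player 2's best replies: A→Z; B→Z; C→Y; D→W.
Only (A, Z) has each player best-responding; Nash payoffs (7, 6).
R earns 6 sequentially versus 7 at the Nash outcome: worse off.

worse off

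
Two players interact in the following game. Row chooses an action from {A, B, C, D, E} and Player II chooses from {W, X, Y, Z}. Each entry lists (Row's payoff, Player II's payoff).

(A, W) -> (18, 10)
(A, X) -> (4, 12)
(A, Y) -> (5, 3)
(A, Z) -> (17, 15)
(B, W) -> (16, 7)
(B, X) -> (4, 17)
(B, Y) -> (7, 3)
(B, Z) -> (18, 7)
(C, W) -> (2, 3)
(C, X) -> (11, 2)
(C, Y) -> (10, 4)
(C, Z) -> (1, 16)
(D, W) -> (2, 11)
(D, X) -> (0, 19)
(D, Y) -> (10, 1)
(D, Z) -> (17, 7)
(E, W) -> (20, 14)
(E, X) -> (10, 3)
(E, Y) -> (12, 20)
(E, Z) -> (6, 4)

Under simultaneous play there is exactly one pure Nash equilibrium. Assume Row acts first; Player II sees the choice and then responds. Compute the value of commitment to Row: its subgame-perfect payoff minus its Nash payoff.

Work backward from Player II's decision.
- A: Player II compares 10, 12, 3, 15 and picks Z; Row would get 17.
- B: Player II compares 7, 17, 3, 7 and picks X; Row would get 4.
- C: Player II compares 3, 2, 4, 16 and picks Z; Row would get 1.
- D: Player II compares 11, 19, 1, 7 and picks X; Row would get 0.
- E: Player II compares 14, 3, 20, 4 and picks Y; Row would get 12.
Row's induced payoffs are 17, 4, 1, 0, 12, so Row commits to A. Subgame-perfect outcome: (A, Z) with payoffs (17, 15).
Under simultaneous play:
Row's best replies: W→E; X→C; Y→E; Z→B.
Player II's best replies: A→Z; B→X; C→Z; D→X; E→Y.
Only (E, Y) has each player best-responding; Nash payoffs (12, 20).
Row's commitment gain: 17 − 12 = 5.

5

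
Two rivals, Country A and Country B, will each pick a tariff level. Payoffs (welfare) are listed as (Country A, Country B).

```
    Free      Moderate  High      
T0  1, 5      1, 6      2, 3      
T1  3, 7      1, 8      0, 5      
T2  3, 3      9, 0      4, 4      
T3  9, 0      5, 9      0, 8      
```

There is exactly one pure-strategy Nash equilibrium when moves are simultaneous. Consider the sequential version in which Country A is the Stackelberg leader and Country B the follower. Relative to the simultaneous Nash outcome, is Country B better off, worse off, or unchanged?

Solve by backward induction (Country A leads).
- T0: BR = Moderate, leader payoff 1.
- T1: BR = Moderate, leader payoff 1.
- T2: BR = High, leader payoff 4.
- T3: BR = Moderate, leader payoff 5.
Country A's induced payoffs are 1, 1, 4, 5, so Country A commits to T3. Subgame-perfect outcome: (T3, Moderate) with payoffs (5, 9).
Under simultaneous play:
Country A's best replies: Free→T3; Moderate→T2; High→T2.
Country B's best replies: T0→Moderate; T1→Moderate; T2→High; T3→Moderate.
Only (T2, High) has each player best-responding; Nash payoffs (4, 4).
Country B earns 9 sequentially versus 4 at the Nash outcome: better off.

better off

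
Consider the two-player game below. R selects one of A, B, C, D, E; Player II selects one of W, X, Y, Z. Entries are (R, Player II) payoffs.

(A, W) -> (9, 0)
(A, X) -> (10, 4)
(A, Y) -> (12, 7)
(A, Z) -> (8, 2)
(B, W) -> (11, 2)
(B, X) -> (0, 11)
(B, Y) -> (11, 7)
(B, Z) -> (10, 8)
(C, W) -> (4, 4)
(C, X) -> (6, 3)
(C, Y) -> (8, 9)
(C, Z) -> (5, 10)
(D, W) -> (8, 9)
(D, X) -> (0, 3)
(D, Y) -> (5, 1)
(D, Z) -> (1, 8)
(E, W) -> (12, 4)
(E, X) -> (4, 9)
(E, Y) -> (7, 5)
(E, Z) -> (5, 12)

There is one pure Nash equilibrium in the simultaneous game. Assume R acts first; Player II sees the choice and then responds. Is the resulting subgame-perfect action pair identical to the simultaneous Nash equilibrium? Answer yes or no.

Work backward from Player II's decision.
- A: Player II compares 0, 4, 7, 2 and picks Y; R would get 12.
- B: Player II compares 2, 11, 7, 8 and picks X; R would get 0.
- C: Player II compares 4, 3, 9, 10 and picks Z; R would get 5.
- D: Player II compares 9, 3, 1, 8 and picks W; R would get 8.
- E: Player II compares 4, 9, 5, 12 and picks Z; R would get 5.
Maximizing over 12, 0, 5, 8, 5, R chooses A. Subgame-perfect outcome: (A, Y) with payoffs (12, 7).
Under simultaneous play:
R's best replies: W→E; X→A; Y→A; Z→B.
Player II's best replies: A→Y; B→X; C→Z; D→W; E→Z.
The unique mutual best reply is (A, Y), giving (12, 7).
Sequential outcome (A, Y) coincides with the Nash profile (A, Y).

yes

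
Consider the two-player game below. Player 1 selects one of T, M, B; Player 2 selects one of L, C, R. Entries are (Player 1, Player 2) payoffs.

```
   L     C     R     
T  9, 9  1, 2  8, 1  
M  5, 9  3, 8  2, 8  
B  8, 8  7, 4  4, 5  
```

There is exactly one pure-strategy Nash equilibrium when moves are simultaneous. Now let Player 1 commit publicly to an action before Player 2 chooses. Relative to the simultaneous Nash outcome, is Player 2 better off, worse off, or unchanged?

unchanged

Solve by backward induction (Player 1 leads).
- T → Player 2 plays L (best of 9, 2, 1); Player 1 gets 9.
- M → Player 2 plays L (best of 9, 8, 8); Player 1 gets 5.
- B → Player 2 plays L (best of 8, 4, 5); Player 1 gets 8.
Player 1's induced payoffs are 9, 5, 8, so Player 1 commits to T. Subgame-perfect outcome: (T, L) with payoffs (9, 9).
For the simultaneous game, intersect best replies.
Player 1's best replies: L→T; C→B; R→T.
Player 2's best replies: T→L; M→L; B→L.
Only (T, L) has each player best-responding; Nash payoffs (9, 9).
Player 2 earns 9 sequentially versus 9 at the Nash outcome: unchanged.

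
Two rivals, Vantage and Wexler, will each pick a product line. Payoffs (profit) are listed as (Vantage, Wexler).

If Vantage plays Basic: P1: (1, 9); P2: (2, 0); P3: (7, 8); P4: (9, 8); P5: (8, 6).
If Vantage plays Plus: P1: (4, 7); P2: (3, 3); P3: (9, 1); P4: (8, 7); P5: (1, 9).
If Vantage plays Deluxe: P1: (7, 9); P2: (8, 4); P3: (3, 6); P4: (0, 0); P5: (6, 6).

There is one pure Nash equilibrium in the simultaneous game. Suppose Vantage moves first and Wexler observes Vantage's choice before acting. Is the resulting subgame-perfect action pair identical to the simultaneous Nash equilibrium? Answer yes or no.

yes

Solve by backward induction (Vantage leads).
- Basic → Wexler plays P1 (best of 9, 0, 8, 8, 6); Vantage gets 1.
- Plus → Wexler plays P5 (best of 7, 3, 1, 7, 9); Vantage gets 1.
- Deluxe → Wexler plays P1 (best of 9, 4, 6, 0, 6); Vantage gets 7.
Maximizing over 1, 1, 7, Vantage chooses Deluxe. Subgame-perfect outcome: (Deluxe, P1) with payoffs (7, 9).
For the simultaneous game, intersect best replies.
Vantage's best replies: P1→Deluxe; P2→Deluxe; P3→Plus; P4→Basic; P5→Basic.
Wexler's best replies: Basic→P1; Plus→P5; Deluxe→P1.
The unique mutual best reply is (Deluxe, P1), giving (7, 9).
Sequential outcome (Deluxe, P1) coincides with the Nash profile (Deluxe, P1).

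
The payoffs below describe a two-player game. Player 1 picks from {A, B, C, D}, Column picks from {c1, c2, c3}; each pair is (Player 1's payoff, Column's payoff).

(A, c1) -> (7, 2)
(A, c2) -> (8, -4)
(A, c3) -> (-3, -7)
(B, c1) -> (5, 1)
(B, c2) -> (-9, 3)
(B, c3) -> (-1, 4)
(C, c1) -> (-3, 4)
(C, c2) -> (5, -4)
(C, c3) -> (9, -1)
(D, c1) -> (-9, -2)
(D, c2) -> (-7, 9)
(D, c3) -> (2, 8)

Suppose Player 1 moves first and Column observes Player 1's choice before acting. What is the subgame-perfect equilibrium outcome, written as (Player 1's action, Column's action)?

(A, c1)

Solve by backward induction (Player 1 leads).
- A: BR = c1, leader payoff 7.
- B: BR = c3, leader payoff -1.
- C: BR = c1, leader payoff -3.
- D: BR = c2, leader payoff -7.
Player 1's induced payoffs are 7, -1, -3, -7, so Player 1 commits to A. Subgame-perfect outcome: (A, c1) with payoffs (7, 2).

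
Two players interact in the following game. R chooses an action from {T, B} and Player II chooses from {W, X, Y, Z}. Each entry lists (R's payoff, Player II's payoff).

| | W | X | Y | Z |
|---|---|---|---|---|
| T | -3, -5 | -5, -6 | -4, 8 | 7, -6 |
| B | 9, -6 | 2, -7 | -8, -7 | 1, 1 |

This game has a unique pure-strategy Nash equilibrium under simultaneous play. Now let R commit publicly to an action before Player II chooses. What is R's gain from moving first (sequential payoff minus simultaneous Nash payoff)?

5

Backward induction with R moving first.
- T → Player II plays Y (best of -5, -6, 8, -6); R gets -4.
- B → Player II plays Z (best of -6, -7, -7, 1); R gets 1.
Among -4, 1, the best is 1 at B. Subgame-perfect outcome: (B, Z) with payoffs (1, 1).
Under simultaneous play:
R's best replies: W→B; X→B; Y→T; Z→T.
Player II's best replies: T→Y; B→Z.
The unique mutual best reply is (T, Y), giving (-4, 8).
R's commitment gain: 1 − -4 = 5.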